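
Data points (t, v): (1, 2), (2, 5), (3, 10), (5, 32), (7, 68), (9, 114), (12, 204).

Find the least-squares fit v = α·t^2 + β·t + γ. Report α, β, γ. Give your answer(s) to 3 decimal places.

α = 1.502, β = -1.047, γ = 0.797

Entries of MᵀM: Σt^2·t^2 = 30421, Σt^2·t = 2961, Σt^2 = 313, Σt·t = 313, Σt = 39, Σ1 = 7.
Right-hand side: Σt^2·v = 42854, Σt·v = 4152, Σv = 435.
Normal equations: [[30421, 2961, 313]; [2961, 313, 39]; [313, 39, 7]]·[α, β, γ]ᵀ = [42854, 4152, 435]ᵀ.
Row-reducing yields α = 5021/3342, β = -5831/5570, γ = 6658/8355.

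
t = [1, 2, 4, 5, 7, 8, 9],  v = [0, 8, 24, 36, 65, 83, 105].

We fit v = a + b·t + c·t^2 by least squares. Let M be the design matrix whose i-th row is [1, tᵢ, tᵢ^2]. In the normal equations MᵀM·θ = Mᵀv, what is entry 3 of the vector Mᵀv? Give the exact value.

Entry 3 ↔ basis t^2, so (Mᵀv)_{3} = Σᵢ (t^2)·vᵢ = (1)·(0) + (4)·(8) + (16)·(24) + (25)·(36) + (49)·(65) + (64)·(83) + (81)·(105) = 18318.

18318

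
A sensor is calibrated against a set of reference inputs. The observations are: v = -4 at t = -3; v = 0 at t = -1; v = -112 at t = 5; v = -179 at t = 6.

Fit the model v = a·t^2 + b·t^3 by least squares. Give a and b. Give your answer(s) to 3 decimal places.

From the data, Σt^2·t^2 = 2003, Σt^2·t^3 = 10657, Σt^3·t^3 = 63011.
And Σt^2·v = -9280, Σt^3·v = -52556.
Determinant 2003·63011 − 10657² = 12639384.
a = ((-9280)·63011 − 10657·(-52556))/12639384 = -2054399/1053282; b = (2003·(-52556) − 10657·(-9280))/12639384 = -531059/1053282.

a = -1.950, b = -0.504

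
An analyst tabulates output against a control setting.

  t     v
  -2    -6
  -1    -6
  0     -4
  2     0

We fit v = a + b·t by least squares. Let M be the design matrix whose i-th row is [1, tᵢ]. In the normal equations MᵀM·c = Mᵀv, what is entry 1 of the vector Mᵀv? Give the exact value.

Entry 1 ↔ basis 1, so (Mᵀv)_{1} = Σᵢ vᵢ = (1)·(-6) + (1)·(-6) + (1)·(-4) + (1)·(0) = -16.

-16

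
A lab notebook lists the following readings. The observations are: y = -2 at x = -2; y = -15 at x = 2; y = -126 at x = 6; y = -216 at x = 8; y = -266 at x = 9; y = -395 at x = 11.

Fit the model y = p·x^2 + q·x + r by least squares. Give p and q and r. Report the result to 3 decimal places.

Sums needed: Σx^2·x^2 = 26626, Σx^2·x = 2788, Σx^2 = 310, Σx·x = 310, Σx = 34, Σ1 = 6.
For Aᵀy: Σx^2·y = -87769, Σx·y = -9249, Σy = -1020.
Solving the 3×3 system (Gaussian elimination) gives p = -805601/271770, q = -953923/271770, r = 137897/45295.

p = -2.964, q = -3.510, r = 3.044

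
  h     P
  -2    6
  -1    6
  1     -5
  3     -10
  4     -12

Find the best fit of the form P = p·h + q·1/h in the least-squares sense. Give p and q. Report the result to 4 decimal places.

Compute the Gram sums: Σh·h = 31, Σh·1/h = 5, Σ1/h·1/h = 349/144.
Moment sums: Σh·P = -101, Σ1/h·P = -61/3.
So AᵀA·[p, q]ᵀ = AᵀP: [[31, 5]; [5, 349/144]]·[p, q]ᵀ = [-101, -61/3]ᵀ.
Eliminating q: (349/144)·(row 1) − 5·(row 2) gives (7219/144)·p = (349/144)·(-101) − 5·(-61/3) = -20609/144, so p = -20609/7219.
Then q = ((-61/3) − 5·(-20609/7219))/(349/144) = -18048/7219.

p = -2.8548, q = -2.5001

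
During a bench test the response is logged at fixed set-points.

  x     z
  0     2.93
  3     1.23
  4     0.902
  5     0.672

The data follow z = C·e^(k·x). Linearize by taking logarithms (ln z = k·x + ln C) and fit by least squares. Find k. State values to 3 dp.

Taking logs, ln z = k·x + ln C, so regress ln z on x.
Σx = 12.0000, Σ(x)² = 50.0000, Σln z = 0.7814, Σx·ln z = -1.7790.
Equations: 50.0000·k + 12.0000·ln C = -1.7790;  12.0000·k + 4·ln C = 0.7814.
Slope k = (n·Σx·ln z − Σx·Σln z)/(n·Σ(x)² − (Σx)²) = (4·-1.7790 − 12.0000·0.7814)/56.0000 = -0.29451; ln C = (Σln z − k·Σx)/n = 1.07888.

k = -0.295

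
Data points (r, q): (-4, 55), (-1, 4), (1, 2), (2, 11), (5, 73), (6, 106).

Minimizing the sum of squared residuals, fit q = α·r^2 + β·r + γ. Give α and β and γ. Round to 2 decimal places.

Entries of AᵀA: Σr^2·r^2 = 2195, Σr^2·r = 285, Σr^2 = 83, Σr·r = 83, Σr = 9, Σ1 = 6.
For Aᵀq: Σr^2·q = 6571, Σr·q = 801, Σq = 251.
Normal equations: [[2195, 285, 83]; [285, 83, 9]; [83, 9, 6]]·[α, β, γ]ᵀ = [6571, 801, 251]ᵀ.
Inverting the 3×3 Gram matrix, [α, β, γ]ᵀ = [220855/70492, -79473/70492, 3241/17623]ᵀ.

α = 3.13, β = -1.13, γ = 0.18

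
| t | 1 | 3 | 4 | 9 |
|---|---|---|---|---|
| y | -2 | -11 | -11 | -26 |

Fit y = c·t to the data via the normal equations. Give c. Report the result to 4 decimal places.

Sums needed: Σt·t = 107.
And Σt·y = -313.
Normal equations: [[107]]·[c]ᵀ = [-313]ᵀ.
c = (-313)/107 = -2.92523.

c = -2.9252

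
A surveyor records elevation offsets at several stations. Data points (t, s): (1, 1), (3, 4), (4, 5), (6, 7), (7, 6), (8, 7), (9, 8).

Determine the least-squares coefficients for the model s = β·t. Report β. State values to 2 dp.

β = 0.96

Setting ∂/∂β … = 0 gives: 256·β = 245.
Hence β = 245 / 256 ≈ 0.957031.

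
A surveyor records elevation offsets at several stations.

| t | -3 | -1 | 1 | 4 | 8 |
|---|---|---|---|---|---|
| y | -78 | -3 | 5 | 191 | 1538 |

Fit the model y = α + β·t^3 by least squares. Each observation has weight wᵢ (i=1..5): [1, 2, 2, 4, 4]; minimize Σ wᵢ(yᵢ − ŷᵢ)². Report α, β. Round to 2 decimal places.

α = 0.36, β = 3.00

The normal equations are: 13·α + 2277·β = 6842;  2277·α + 1065693·β = 3200842.
(Σwᵢ·1 = 13, Σwᵢ·t^3 = 2277, Σwᵢ·t^3·t^3 = 1065693, Σwᵢ·y = 6842, Σwᵢ·t^3·y = 3200842.)
Determinant 13·1065693 − 2277² = 8669280.
α = (6842·1065693 − 2277·3200842)/8669280 = 32857/90305; β = (13·3200842 − 2277·6842)/8669280 = 813491/270915.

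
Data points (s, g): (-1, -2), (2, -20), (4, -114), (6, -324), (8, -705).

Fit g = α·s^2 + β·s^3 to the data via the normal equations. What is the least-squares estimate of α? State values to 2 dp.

Sums needed: Σs^2·s^2 = 5665, Σs^2·s^3 = 41599, Σs^3·s^3 = 312961.
Right-hand side: Σs^2·g = -58690, Σs^3·g = -438398.
MᵀM·[α, β]ᵀ = Mᵀg becomes [[5665, 41599]; [41599, 312961]]·[α, β]ᵀ = [-58690, -438398]ᵀ.
Eliminating β: 312961·(row 1) − 41599·(row 2) gives 42447264·α = 312961·(-58690) − 41599·(-438398) = -130762688, so α = -4086334/1326477.
Then β = ((-438398) − 41599·(-4086334/1326477))/312961 = -1314980/1326477.

α = -3.08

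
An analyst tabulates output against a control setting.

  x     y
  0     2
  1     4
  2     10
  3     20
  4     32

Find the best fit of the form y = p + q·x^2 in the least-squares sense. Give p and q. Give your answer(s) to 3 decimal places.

Compute the Gram sums: Σ1 = 5, Σx^2 = 30, Σx^2·x^2 = 354.
For Aᵀy: Σy = 68, Σx^2·y = 736.
So AᵀA·[p, q]ᵀ = Aᵀy: [[5, 30]; [30, 354]]·[p, q]ᵀ = [68, 736]ᵀ.
Determinant 5·354 − 30² = 870.
p = (68·354 − 30·736)/870 = 332/145; q = (5·736 − 30·68)/870 = 164/87.

p = 2.290, q = 1.885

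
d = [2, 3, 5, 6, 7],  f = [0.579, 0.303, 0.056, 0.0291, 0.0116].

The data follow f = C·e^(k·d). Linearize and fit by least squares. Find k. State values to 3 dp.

k = -0.783

Taking logs, ln f = k·d + ln C, so regress ln f on d.
XᵀX = [[123.0000, 23.0000]; [23.0000, 5]], rhs = [-71.5063, -12.6166]ᵀ  (here Σd = 23.0000, Σ(d)² = 123.0000, Σln f = -12.6166, Σd·ln f = -71.5063).
Slope k = (n·Σd·ln f − Σd·Σln f)/(n·Σ(d)² − (Σd)²) = (5·-71.5063 − 23.0000·-12.6166)/86.0000 = -0.78313; ln C = (Σln f − k·Σd)/n = 1.07905.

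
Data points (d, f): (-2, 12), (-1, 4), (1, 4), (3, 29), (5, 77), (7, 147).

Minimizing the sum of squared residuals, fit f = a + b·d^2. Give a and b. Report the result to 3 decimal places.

a = 1.156, b = 2.989

The normal equations are: 6·a + 89·b = 273;  89·a + 3125·b = 9445.
Eliminating b: 3125·(row 1) − 89·(row 2) gives 10829·a = 3125·273 − 89·9445 = 12520, so a = 12520/10829.
Then b = (9445 − 89·(12520/10829))/3125 = 32373/10829.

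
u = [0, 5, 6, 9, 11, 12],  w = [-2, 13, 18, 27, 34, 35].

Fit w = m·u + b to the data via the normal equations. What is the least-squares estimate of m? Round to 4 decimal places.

XᵀX·[m, b]ᵀ = Xᵀw reads: 407·m + 43·b = 1210;  43·m + 6·b = 125.
Δ = 407·6 − 43² = 593.
m = (1210·6 − 43·125)/593 = 1885/593; b = (407·125 − 43·1210)/593 = -1155/593.

m = 3.1788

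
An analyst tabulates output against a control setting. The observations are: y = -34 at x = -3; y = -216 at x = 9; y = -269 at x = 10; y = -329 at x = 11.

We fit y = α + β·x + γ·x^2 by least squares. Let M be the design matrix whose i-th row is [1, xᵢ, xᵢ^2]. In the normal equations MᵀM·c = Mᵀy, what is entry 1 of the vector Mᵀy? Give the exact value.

-848

Entry 1 ↔ basis 1, so (Mᵀy)_{1} = Σᵢ yᵢ = (1)·(-34) + (1)·(-216) + (1)·(-269) + (1)·(-329) = -848.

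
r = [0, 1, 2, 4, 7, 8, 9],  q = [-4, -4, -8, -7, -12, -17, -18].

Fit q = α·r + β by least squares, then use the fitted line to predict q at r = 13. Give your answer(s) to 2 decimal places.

Setting ∂/∂α … = 0 gives: 215·α + 31·β = -430;  31·α + 7·β = -70.
Eliminating β: 7·(row 1) − 31·(row 2) gives 544·α = 7·(-430) − 31·(-70) = -840, so α = -105/68.
Then β = ((-70) − 31·(-105/68))/7 = -215/68.
At r = 13: q̂ = (-105/68)·(13) + (-215/68)·(1) = -395/17.

q̂ = -23.24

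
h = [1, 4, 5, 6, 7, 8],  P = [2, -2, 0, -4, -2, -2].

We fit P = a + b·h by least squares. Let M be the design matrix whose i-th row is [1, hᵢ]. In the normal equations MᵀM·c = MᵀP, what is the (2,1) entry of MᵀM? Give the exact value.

31

Row 2 ↔ basis h, column 1 ↔ basis 1, so (MᵀM)_{2,1} = Σᵢ h = (1)·(1) + (4)·(1) + (5)·(1) + (6)·(1) + (7)·(1) + (8)·(1) = 31.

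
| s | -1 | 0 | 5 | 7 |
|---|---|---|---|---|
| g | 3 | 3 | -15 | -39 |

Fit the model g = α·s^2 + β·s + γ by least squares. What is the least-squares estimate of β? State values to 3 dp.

Compute the Gram sums: Σs^2·s^2 = 3027, Σs^2·s = 467, Σs^2 = 75, Σs·s = 75, Σs = 11, Σ1 = 4.
Moment sums: Σs^2·g = -2283, Σs·g = -351, Σg = -48.
AᵀA·[α, β, γ]ᵀ = Aᵀg becomes [[3027, 467, 75]; [467, 75, 11]; [75, 11, 4]]·[α, β, γ]ᵀ = [-2283, -351, -48]ᵀ.
Inverting the 3×3 Gram matrix, [α, β, γ]ᵀ = [-4785/4538, 5673/4538, 9831/2269]ᵀ.

β = 1.250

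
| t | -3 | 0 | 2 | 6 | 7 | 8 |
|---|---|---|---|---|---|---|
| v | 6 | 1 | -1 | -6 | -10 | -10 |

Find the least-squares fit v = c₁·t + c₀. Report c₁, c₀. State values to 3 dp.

With design matrix M, MᵀM = [[162, 20]; [20, 6]] and Mᵀv = [-206, -20]ᵀ.
Determinant 162·6 − 20² = 572.
c₁ = ((-206)·6 − 20·(-20))/572 = -19/13; c₀ = (162·(-20) − 20·(-206))/572 = 20/13.

c₁ = -1.462, c₀ = 1.538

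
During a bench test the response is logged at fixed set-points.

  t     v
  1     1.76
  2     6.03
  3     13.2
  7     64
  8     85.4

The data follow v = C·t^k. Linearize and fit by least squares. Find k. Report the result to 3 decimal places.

k = 1.867

Taking logs, ln v = k·ln t + ln C, so regress ln v on ln t.
Over the data: Σln t = 5.8171, Σ(ln t)² = 9.7980, Σln v = 13.5485, Σln t·ln v = 21.4209.
Normal system: [[9.7980, 5.8171]; [5.8171, 5]]·[k, ln C]ᵀ = [21.4209, 13.5485]ᵀ.
Δ = 9.7980·5 − (5.8171)² = 15.1514; k = (21.4209·5 − 5.8171·13.5485)/15.1514 = 1.86723, ln C = (9.7980·13.5485 − 5.8171·21.4209)/15.1514 = 0.53733.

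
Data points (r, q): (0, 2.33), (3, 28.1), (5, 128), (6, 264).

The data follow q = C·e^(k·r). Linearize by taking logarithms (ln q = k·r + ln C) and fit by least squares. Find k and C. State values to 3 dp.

Linearized form: ln q = k·r + ln C. From the 4 transformed points,
Over the data: Σr = 14.0000, Σ(r)² = 70.0000, Σln q = 14.6096, Σr·ln q = 67.7232.
Normal system: [[70.0000, 14.0000]; [14.0000, 4]]·[k, ln C]ᵀ = [67.7232, 14.6096]ᵀ.
Solving (det = 84.0000): k = 0.78998, ln C = 0.88749, so C = exp(0.88749) = 2.42902.

k = 0.790, C = 2.429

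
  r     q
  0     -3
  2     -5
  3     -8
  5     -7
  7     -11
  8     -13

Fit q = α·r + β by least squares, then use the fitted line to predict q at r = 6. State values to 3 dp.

MᵀM·[α, β]ᵀ = Mᵀq reads: 151·α + 25·β = -250;  25·α + 6·β = -47.
Determinant 151·6 − 25² = 281.
α = ((-250)·6 − 25·(-47))/281 = -325/281; β = (151·(-47) − 25·(-250))/281 = -847/281.
At r = 6: q̂ = (-325/281)·(6) + (-847/281)·(1) = -2797/281.

q̂ = -9.954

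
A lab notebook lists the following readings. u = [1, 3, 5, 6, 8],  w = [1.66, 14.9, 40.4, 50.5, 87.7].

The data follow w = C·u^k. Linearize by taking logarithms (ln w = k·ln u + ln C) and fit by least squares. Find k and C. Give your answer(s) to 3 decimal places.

Let Y = ln w. Fitting Y = k·ln u + ln C by least squares:
Over the data: Σln u = 6.5793, Σ(ln u)² = 11.3317, Σln w = 15.3029, Σln u·ln w = 25.2513.
Normal system: [[11.3317, 6.5793]; [6.5793, 5]]·[k, ln C]ᵀ = [25.2513, 15.3029]ᵀ.
Δ = 11.3317·5 − (6.5793)² = 13.3720; k = (25.2513·5 − 6.5793·15.3029)/13.3720 = 1.91255, ln C = (11.3317·15.3029 − 6.5793·25.2513)/13.3720 = 0.54395, so C = exp(0.54395) = 1.72280.

k = 1.913, C = 1.723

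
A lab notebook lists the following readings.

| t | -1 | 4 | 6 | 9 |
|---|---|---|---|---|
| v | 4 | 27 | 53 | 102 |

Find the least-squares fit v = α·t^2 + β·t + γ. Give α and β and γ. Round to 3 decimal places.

Sums needed: Σt^2·t^2 = 8114, Σt^2·t = 1008, Σt^2 = 134, Σt·t = 134, Σt = 18, Σ1 = 4.
And Σt^2·v = 10606, Σt·v = 1340, Σv = 186.
Normal equations: [[8114, 1008, 134]; [1008, 134, 18]; [134, 18, 4]]·[α, β, γ]ᵀ = [10606, 1340, 186]ᵀ.
Row-reducing yields α = 1408/1405, β = 515/281, γ = 6577/1405.

α = 1.002, β = 1.833, γ = 4.681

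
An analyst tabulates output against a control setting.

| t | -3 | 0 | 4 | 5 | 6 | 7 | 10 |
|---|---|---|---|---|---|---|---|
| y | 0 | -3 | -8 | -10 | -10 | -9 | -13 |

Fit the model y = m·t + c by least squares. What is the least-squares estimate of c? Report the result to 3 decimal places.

c = -3.408

Compute the Gram sums: Σt·t = 235, Σt = 29, Σ1 = 7.
Right-hand side: Σt·y = -335, Σy = -53.
Δ = 235·7 − 29² = 804.
m = ((-335)·7 − 29·(-53))/804 = -202/201; c = (235·(-53) − 29·(-335))/804 = -685/201.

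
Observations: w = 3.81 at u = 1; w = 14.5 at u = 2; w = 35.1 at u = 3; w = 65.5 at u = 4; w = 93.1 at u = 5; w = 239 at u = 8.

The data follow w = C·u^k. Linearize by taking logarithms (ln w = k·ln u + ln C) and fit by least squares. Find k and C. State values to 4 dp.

k = 2.0035, C = 3.7962

Taking logs, ln w = k·ln u + ln C, so regress ln w on ln u.
Σln u = 6.8669, Σ(ln u)² = 10.5236, Σln w = 21.7622, Σln u·ln w = 30.2449.
Equations: 10.5236·k + 6.8669·ln C = 30.2449;  6.8669·k + 6·ln C = 21.7622.
Solving (det = 15.9867): k = 2.00353, ln C = 1.33401, so C = exp(1.33401) = 3.79624.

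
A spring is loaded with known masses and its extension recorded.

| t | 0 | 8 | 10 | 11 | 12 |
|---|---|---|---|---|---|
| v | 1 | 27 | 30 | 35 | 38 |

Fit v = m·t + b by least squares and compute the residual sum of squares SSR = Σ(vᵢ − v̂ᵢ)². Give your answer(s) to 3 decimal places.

SSR = 4.991

Normal-equation sums: Σt·t = 429, Σt = 41, Σ1 = 5.
For Xᵀv: Σt·v = 1357, Σv = 131.
Normal equations: [[429, 41]; [41, 5]]·[m, b]ᵀ = [1357, 131]ᵀ.
Eliminating b: 5·(row 1) − 41·(row 2) gives 464·m = 5·1357 − 41·131 = 1414, so m = 707/232.
Then b = (131 − 41·(707/232))/5 = 281/232.
Residuals: -49/232, 327/232, -391/232, 31/116, 51/232; SSR = 579/116.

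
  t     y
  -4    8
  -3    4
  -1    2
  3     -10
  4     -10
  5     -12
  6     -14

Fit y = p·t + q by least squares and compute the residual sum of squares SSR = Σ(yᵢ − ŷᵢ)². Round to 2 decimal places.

Normal-equation sums: Σt·t = 112, Σt = 10, Σ1 = 7.
Right-hand side: Σt·y = -260, Σy = -32.
Eliminating q: 7·(row 1) − 10·(row 2) gives 684·p = 7·(-260) − 10·(-32) = -1500, so p = -125/57.
Then q = ((-32) − 10·(-125/57))/7 = -82/57.
Residuals: 2/3, -65/57, 71/57, -113/57, 4/19, 23/57, 34/57; SSR = 148/19.

SSR = 7.79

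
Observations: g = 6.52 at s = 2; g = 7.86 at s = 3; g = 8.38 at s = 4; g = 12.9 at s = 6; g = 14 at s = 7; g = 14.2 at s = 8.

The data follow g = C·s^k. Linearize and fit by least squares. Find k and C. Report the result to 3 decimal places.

k = 0.616, C = 4.038

Linearized form: ln g = k·ln s + ln C. From the 6 transformed points,
XᵀX = [[14.9303, 8.9952]; [8.9952, 6]], rhs = [21.7463, 13.9120]ᵀ  (here Σln s = 8.9952, Σ(ln s)² = 14.9303, Σln g = 13.9120, Σln s·ln g = 21.7463).
Slope k = (n·Σln s·ln g − Σln s·Σln g)/(n·Σ(ln s)² − (Σln s)²) = (6·21.7463 − 8.9952·13.9120)/8.6686 = 0.61563; ln C = (Σln g − k·Σln s)/n = 1.39572, so C = exp(1.39572) = 4.03788.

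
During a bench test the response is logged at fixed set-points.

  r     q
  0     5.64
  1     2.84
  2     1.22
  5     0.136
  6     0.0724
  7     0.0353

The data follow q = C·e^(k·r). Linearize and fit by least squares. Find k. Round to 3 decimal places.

With ln qᵢ as the transformed response and rᵢ as the regressor:
AᵀA = [[115.0000, 21.0000]; [21.0000, 6]], rhs = [-47.6944, -4.9920]ᵀ  (here Σr = 21.0000, Σ(r)² = 115.0000, Σln q = -4.9920, Σr·ln q = -47.6944).
Slope k = (n·Σr·ln q − Σr·Σln q)/(n·Σ(r)² − (Σr)²) = (6·-47.6944 − 21.0000·-4.9920)/249.0000 = -0.72825; ln C = (Σln q − k·Σr)/n = 1.71688.

k = -0.728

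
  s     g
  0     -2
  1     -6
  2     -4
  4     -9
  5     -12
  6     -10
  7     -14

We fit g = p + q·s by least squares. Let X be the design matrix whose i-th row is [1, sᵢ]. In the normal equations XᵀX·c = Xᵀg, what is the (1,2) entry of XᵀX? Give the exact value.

25

Row 1 ↔ basis 1, column 2 ↔ basis s, so (XᵀX)_{1,2} = Σᵢ s = (1)·(0) + (1)·(1) + (1)·(2) + (1)·(4) + (1)·(5) + (1)·(6) + (1)·(7) = 25.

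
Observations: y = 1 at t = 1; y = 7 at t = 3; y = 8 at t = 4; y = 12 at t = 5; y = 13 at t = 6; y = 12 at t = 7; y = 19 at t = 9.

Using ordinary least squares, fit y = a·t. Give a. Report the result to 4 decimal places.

Setting ∂/∂a … = 0 gives: 217·a = 447.
(Σt·t = 217, Σt·y = 447.)
a = 447/217 = 2.05991.

a = 2.0599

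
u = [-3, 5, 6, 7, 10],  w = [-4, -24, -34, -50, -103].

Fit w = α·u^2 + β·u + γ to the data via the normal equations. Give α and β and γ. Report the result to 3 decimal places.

Sums needed: Σu^2·u^2 = 14403, Σu^2·u = 1657, Σu^2 = 219, Σu·u = 219, Σu = 25, Σ1 = 5.
Moment sums: Σu^2·w = -14610, Σu·w = -1692, Σw = -215.
Row-reducing yields α = -176735/170464, β = -62247/170464, γ = 180569/42616.

α = -1.037, β = -0.365, γ = 4.237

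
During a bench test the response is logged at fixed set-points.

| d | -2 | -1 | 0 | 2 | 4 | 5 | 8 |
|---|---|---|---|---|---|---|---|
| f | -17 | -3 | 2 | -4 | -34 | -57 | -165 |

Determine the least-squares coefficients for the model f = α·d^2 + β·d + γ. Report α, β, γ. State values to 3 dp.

α = -3.000, β = 3.122, γ = 2.008

Entries of AᵀA: Σd^2·d^2 = 5010, Σd^2·d = 700, Σd^2 = 114, Σd·d = 114, Σd = 16, Σ1 = 7.
Right-hand side: Σd^2·f = -12616, Σd·f = -1712, Σf = -278.
Inverting the 3×3 Gram matrix, [α, β, γ]ᵀ = [-268118/89369, 279052/89369, 179434/89369]ᵀ.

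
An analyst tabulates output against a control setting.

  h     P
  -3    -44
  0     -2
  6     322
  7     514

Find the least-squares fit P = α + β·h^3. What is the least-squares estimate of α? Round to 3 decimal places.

α = -2.783

The normal equations are: 4·α + 532·β = 790;  532·α + 165034·β = 247042.
Eliminating β: 165034·(row 1) − 532·(row 2) gives 377112·α = 165034·790 − 532·247042 = -1049484, so α = -4603/1654.
Then β = (247042 − 532·(-4603/1654))/165034 = 23662/15713.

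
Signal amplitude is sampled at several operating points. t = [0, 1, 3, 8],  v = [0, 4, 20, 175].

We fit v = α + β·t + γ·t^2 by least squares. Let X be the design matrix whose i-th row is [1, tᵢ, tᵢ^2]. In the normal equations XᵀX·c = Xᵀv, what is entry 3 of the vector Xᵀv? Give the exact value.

11384

Entry 3 ↔ basis t^2, so (Xᵀv)_{3} = Σᵢ (t^2)·vᵢ = (0)·(0) + (1)·(4) + (9)·(20) + (64)·(175) = 11384.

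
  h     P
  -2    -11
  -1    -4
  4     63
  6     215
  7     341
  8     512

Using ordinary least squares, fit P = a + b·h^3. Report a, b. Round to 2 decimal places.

Forming XᵀX = [[6, 1126]; [1126, 430610]] and XᵀP = [1116, 429671]ᵀ gives XᵀX·[a, b]ᵀ = XᵀP.
det = 6·430610 − 1126² = 1315784.
a = (1116·430610 − 1126·429671)/1315784 = -1624393/657892; b = (6·429671 − 1126·1116)/1315784 = 660705/657892.

a = -2.47, b = 1.00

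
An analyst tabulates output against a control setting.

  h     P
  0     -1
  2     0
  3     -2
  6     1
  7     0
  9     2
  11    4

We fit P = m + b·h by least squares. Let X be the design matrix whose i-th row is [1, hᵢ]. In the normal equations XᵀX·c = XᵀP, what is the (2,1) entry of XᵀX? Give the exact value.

38

Row 2 ↔ basis h, column 1 ↔ basis 1, so (XᵀX)_{2,1} = Σᵢ h = (0)·(1) + (2)·(1) + (3)·(1) + (6)·(1) + (7)·(1) + (9)·(1) + (11)·(1) = 38.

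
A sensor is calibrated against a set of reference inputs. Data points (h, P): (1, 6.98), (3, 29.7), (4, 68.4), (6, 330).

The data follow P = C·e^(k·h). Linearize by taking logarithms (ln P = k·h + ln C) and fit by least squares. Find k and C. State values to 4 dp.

k = 0.7736, C = 3.1017

Linearized form: ln P = k·h + ln C. From the 4 transformed points,
Σh = 14.0000, Σ(h)² = 62.0000, Σln P = 15.3587, Σh·ln P = 63.8125.
Equations: 62.0000·k + 14.0000·ln C = 63.8125;  14.0000·k + 4·ln C = 15.3587.
Solving (det = 52.0000): k = 0.77363, ln C = 1.13195, so C = exp(1.13195) = 3.10170.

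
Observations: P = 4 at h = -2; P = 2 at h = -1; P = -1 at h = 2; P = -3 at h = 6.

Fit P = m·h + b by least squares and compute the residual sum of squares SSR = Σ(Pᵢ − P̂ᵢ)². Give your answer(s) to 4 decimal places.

Normal-equation sums: Σh·h = 45, Σh = 5, Σ1 = 4.
For AᵀP: Σh·P = -30, ΣP = 2.
AᵀA·[m, b]ᵀ = AᵀP becomes [[45, 5]; [5, 4]]·[m, b]ᵀ = [-30, 2]ᵀ.
Δ = 45·4 − 5² = 155.
m = ((-30)·4 − 5·2)/155 = -26/31; b = (45·2 − 5·(-30))/155 = 48/31.
Residuals: 24/31, -12/31, -27/31, 15/31; SSR = 54/31.

SSR = 1.7419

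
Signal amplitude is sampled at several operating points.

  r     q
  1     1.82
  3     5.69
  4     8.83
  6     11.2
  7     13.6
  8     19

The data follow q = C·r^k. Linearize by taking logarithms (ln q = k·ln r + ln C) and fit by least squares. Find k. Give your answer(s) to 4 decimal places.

k = 1.0746

Linearized form: ln q = k·ln r + ln C. From the 6 transformed points,
Sums: Σln r = 8.3020, Σ(ln r)² = 14.4498, Σln q = 12.4861, Σln r·ln q = 20.4602.
Normal system: [[14.4498, 8.3020]; [8.3020, 6]]·[k, ln C]ᵀ = [20.4602, 12.4861]ᵀ.
Slope k = (n·Σln r·ln q − Σln r·Σln q)/(n·Σ(ln r)² − (Σln r)²) = (6·20.4602 − 8.3020·12.4861)/17.7753 = 1.07459; ln C = (Σln q − k·Σln r)/n = 0.59414.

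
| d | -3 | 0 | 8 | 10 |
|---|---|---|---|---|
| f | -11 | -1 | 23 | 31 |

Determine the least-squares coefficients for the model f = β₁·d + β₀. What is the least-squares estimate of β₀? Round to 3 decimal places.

β₀ = -1.368

Forming XᵀX = [[173, 15]; [15, 4]] and Xᵀf = [527, 42]ᵀ gives XᵀX·[β₁, β₀]ᵀ = Xᵀf.
det = 173·4 − 15² = 467.
β₁ = (527·4 − 15·42)/467 = 1478/467; β₀ = (173·42 − 15·527)/467 = -639/467.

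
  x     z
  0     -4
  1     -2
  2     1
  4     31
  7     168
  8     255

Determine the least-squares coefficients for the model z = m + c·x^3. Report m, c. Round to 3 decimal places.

Setting ∂/∂m … = 0 gives: 6·m + 928·c = 449;  928·m + 383954·c = 190174.
Δ = 6·383954 − 928² = 1442540.
m = (449·383954 − 928·190174)/1442540 = -185733/65570; c = (6·190174 − 928·449)/1442540 = 16463/32785.

m = -2.833, c = 0.502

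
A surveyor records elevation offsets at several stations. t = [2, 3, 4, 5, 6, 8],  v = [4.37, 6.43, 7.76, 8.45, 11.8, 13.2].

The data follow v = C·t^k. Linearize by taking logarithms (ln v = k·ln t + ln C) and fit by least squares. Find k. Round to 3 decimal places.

k = 0.802

With ln vᵢ as the transformed response and ln tᵢ as the regressor:
Over the data: Σln t = 8.6587, Σ(ln t)² = 13.7340, Σln v = 12.5672, Σln t·ln v = 19.1297.
Normal system: [[13.7340, 8.6587]; [8.6587, 6]]·[k, ln C]ᵀ = [19.1297, 12.5672]ᵀ.
Solving (det = 7.4309): k = 0.80238, ln C = 0.93660.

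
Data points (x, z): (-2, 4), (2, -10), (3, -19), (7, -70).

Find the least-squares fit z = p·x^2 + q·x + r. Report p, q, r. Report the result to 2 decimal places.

p = -0.93, q = -3.61, r = 0.53

Setting ∂/∂p … = 0 gives: 2514·p + 370·q + 66·r = -3625;  370·p + 66·q + 10·r = -575;  66·p + 10·q + 4·r = -95.
(Σx^2·x^2 = 2514, Σx^2·x = 370, Σx^2 = 66, Σx·x = 66, Σx = 10, Σ1 = 4, Σx^2·z = -3625, Σx·z = -575, Σz = -95.)
Row-reducing yields p = -37/40, q = -1183/328, r = 217/410.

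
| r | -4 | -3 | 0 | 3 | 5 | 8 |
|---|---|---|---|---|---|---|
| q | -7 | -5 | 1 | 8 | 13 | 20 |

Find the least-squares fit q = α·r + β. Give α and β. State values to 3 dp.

AᵀA·[α, β]ᵀ = Aᵀq reads: 123·α + 9·β = 292;  9·α + 6·β = 30.
(Σr·r = 123, Σr = 9, Σ1 = 6, Σr·q = 292, Σq = 30.)
Δ = 123·6 − 9² = 657.
α = (292·6 − 9·30)/657 = 494/219; β = (123·30 − 9·292)/657 = 118/73.

α = 2.256, β = 1.616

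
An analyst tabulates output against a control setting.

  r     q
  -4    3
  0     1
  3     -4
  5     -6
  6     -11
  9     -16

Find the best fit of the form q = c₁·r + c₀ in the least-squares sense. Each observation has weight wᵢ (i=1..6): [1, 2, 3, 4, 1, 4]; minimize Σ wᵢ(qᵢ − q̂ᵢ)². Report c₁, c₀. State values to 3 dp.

XᵀWX·[c₁, c₀]ᵀ = XᵀWq reads: 503·c₁ + 67·c₀ = -810;  67·c₁ + 15·c₀ = -106.
Determinant 503·15 − 67² = 3056.
c₁ = ((-810)·15 − 67·(-106))/3056 = -631/382; c₀ = (503·(-106) − 67·(-810))/3056 = 119/382.

c₁ = -1.652, c₀ = 0.312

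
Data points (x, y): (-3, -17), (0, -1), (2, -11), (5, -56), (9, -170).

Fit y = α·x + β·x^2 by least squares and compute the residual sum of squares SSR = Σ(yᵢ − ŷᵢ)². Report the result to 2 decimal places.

From the data, Σx·x = 119, Σx·x^2 = 835, Σx^2·x^2 = 7283.
Moment sums: Σx·y = -1781, Σx^2·y = -15367.
Eliminating β: 7283·(row 1) − 835·(row 2) gives 169452·α = 7283·(-1781) − 835·(-15367) = -139578, so α = -23263/28242.
Then β = ((-15367) − 835·(-23263/28242))/7283 = -56923/28242.
Residuals: -6266/4707, -1, -6074/4707, -7027/4707, 1055/1569; SSR = 33505/4707.

SSR = 7.12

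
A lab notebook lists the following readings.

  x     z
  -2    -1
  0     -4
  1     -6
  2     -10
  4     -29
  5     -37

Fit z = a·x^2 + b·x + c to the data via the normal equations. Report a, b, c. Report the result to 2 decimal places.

The normal system AᵀA·[a, b, c]ᵀ = Aᵀz is [[914, 190, 50]; [190, 50, 10]; [50, 10, 6]]·[a, b, c]ᵀ = [-1439, -325, -87]ᵀ.
Inverting the 3×3 Gram matrix, [a, b, c]ᵀ = [-23/26, -167/65, -37/13]ᵀ.

a = -0.88, b = -2.57, c = -2.85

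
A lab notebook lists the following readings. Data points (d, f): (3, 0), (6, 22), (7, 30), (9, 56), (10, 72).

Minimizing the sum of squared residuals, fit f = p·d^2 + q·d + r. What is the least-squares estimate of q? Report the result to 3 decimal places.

Normal-equation sums: Σd^2·d^2 = 20339, Σd^2·d = 2315, Σd^2 = 275, Σd·d = 275, Σd = 35, Σ1 = 5.
And Σd^2·f = 13998, Σd·f = 1566, Σf = 180.
AᵀA·[p, q, r]ᵀ = Aᵀf becomes [[20339, 2315, 275]; [2315, 275, 35]; [275, 35, 5]]·[p, q, r]ᵀ = [13998, 1566, 180]ᵀ.
Inverting the 3×3 Gram matrix, [p, q, r]ᵀ = [5/6, -19/30, -27/5]ᵀ.

q = -0.633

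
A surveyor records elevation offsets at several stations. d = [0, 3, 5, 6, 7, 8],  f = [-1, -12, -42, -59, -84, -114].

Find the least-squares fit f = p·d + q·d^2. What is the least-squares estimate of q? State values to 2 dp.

q = -2.03

Setting ∂/∂p … = 0 gives: 183·p + 1223·q = -2100;  1223·p + 8499·q = -14694.
(Σd·d = 183, Σd·d^2 = 1223, Σd^2·d^2 = 8499, Σd·f = -2100, Σd^2·f = -14694.)
Determinant 183·8499 − 1223² = 59588.
p = ((-2100)·8499 − 1223·(-14694))/59588 = 61431/29794; q = (183·(-14694) − 1223·(-2100))/59588 = -60351/29794.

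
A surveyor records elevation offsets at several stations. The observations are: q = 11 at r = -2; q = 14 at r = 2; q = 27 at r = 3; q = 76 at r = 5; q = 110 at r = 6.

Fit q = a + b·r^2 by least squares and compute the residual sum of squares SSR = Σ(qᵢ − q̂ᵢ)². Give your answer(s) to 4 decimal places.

SSR = 4.9767

The normal equations are: 5·a + 78·b = 238;  78·a + 2034·b = 6203.
Δ = 5·2034 − 78² = 4086.
a = (238·2034 − 78·6203)/4086 = 43/681; b = (5·6203 − 78·238)/4086 = 12451/4086.
Residuals: -2558/2043, 3571/2043, -665/1362, -997/4086, 161/681; SSR = 20335/4086.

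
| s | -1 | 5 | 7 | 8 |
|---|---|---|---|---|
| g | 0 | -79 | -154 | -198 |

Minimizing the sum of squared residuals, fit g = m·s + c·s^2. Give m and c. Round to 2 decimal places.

The normal equations are: 139·m + 979·c = -3057;  979·m + 7123·c = -22193.
(Σs·s = 139, Σs·s^2 = 979, Σs^2·s^2 = 7123, Σs·g = -3057, Σs^2·g = -22193.)
det = 139·7123 − 979² = 31656.
m = ((-3057)·7123 − 979·(-22193))/31656 = -6008/3957; c = (139·(-22193) − 979·(-3057))/31656 = -11503/3957.

m = -1.52, c = -2.91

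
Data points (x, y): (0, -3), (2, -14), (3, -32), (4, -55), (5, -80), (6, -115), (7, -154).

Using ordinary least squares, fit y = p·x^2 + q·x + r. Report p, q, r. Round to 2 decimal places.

Sums needed: Σx^2·x^2 = 4675, Σx^2·x = 783, Σx^2 = 139, Σx·x = 139, Σx = 27, Σ1 = 7.
And Σx^2·y = -14910, Σx·y = -2512, Σy = -453.
Normal equations: [[4675, 783, 139]; [783, 139, 27]; [139, 27, 7]]·[p, q, r]ᵀ = [-14910, -2512, -453]ᵀ.
Solving the 3×3 system (Gaussian elimination) gives p = -10147/3388, q = -2467/3388, r = -589/242.

p = -2.99, q = -0.73, r = -2.43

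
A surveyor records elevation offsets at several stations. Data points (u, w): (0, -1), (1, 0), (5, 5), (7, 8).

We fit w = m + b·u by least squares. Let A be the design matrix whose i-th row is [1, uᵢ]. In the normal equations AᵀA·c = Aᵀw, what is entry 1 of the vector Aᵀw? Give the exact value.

Entry 1 ↔ basis 1, so (Aᵀw)_{1} = Σᵢ wᵢ = (1)·(-1) + (1)·(0) + (1)·(5) + (1)·(8) = 12.

12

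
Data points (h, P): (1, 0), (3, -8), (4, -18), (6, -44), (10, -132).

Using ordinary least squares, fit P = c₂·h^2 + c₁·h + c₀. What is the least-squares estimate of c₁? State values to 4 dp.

Forming MᵀM = [[11634, 1308, 162]; [1308, 162, 24]; [162, 24, 5]] and MᵀP = [-15144, -1680, -202]ᵀ gives MᵀM·[c₂, c₁, c₀]ᵀ = MᵀP.
Row-reducing yields c₂ = -274/187, c₁ = 204/143, c₀ = 50/221.

c₁ = 1.4266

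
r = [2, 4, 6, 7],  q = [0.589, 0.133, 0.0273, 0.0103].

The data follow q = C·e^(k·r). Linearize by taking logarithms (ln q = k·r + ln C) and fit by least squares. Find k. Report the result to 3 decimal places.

k = -0.802

Let Y = ln q. Fitting Y = k·r + ln C by least squares:
Sums: Σr = 19.0000, Σ(r)² = 105.0000, Σln q = -10.7232, Σr·ln q = -62.7628.
Normal system: [[105.0000, 19.0000]; [19.0000, 4]]·[k, ln C]ᵀ = [-62.7628, -10.7232]ᵀ.
Slope k = (n·Σr·ln q − Σr·Σln q)/(n·Σ(r)² − (Σr)²) = (4·-62.7628 − 19.0000·-10.7232)/59.0000 = -0.80186; ln C = (Σln q − k·Σr)/n = 1.12805.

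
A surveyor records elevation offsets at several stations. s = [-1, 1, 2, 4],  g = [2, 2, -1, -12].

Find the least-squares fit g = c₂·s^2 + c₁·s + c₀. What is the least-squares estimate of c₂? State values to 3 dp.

c₂ = -0.917

The normal system MᵀM·[c₂, c₁, c₀]ᵀ = Mᵀg is [[274, 72, 22]; [72, 22, 6]; [22, 6, 4]]·[c₂, c₁, c₀]ᵀ = [-192, -50, -9]ᵀ.
Row-reducing yields c₂ = -11/12, c₁ = -3/52, c₀ = 449/156.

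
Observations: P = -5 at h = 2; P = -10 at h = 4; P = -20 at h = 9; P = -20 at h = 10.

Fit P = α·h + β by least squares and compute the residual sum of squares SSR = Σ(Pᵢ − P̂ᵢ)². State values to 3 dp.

With design matrix X, XᵀX = [[201, 25]; [25, 4]] and XᵀP = [-430, -55]ᵀ.
det = 201·4 − 25² = 179.
α = ((-430)·4 − 25·(-55))/179 = -345/179; β = (201·(-55) − 25·(-430))/179 = -305/179.
Residuals: 100/179, -105/179, -170/179, 175/179; SSR = 450/179.

SSR = 2.514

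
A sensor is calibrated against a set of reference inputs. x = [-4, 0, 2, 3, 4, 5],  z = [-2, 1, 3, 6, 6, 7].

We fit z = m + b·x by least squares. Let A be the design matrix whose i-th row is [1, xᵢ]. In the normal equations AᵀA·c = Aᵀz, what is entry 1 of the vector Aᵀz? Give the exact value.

21

Entry 1 ↔ basis 1, so (Aᵀz)_{1} = Σᵢ zᵢ = (1)·(-2) + (1)·(1) + (1)·(3) + (1)·(6) + (1)·(6) + (1)·(7) = 21.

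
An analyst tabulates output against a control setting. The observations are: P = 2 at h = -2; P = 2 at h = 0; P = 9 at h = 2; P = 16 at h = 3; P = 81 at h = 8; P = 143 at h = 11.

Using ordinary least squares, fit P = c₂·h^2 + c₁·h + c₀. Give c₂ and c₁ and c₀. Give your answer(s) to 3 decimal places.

AᵀA·[c₂, c₁, c₀]ᵀ = AᵀP reads: 18850·c₂ + 1870·c₁ + 202·c₀ = 22675;  1870·c₂ + 202·c₁ + 22·c₀ = 2283;  202·c₂ + 22·c₁ + 6·c₀ = 253.
Row-reducing yields c₂ = 10025/9996, c₁ = 18349/9996, c₀ = 2785/1666.

c₂ = 1.003, c₁ = 1.836, c₀ = 1.672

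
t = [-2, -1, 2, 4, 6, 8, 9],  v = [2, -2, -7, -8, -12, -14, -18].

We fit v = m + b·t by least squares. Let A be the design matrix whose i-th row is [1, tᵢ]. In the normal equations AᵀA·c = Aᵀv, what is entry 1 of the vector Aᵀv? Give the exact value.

Entry 1 ↔ basis 1, so (Aᵀv)_{1} = Σᵢ vᵢ = (1)·(2) + (1)·(-2) + (1)·(-7) + (1)·(-8) + (1)·(-12) + (1)·(-14) + (1)·(-18) = -59.

-59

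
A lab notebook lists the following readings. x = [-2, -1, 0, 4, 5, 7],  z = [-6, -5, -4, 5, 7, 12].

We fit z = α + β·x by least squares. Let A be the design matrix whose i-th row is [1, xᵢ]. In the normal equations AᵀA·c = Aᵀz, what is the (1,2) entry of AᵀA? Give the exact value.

13

Row 1 ↔ basis 1, column 2 ↔ basis x, so (AᵀA)_{1,2} = Σᵢ x = (1)·(-2) + (1)·(-1) + (1)·(0) + (1)·(4) + (1)·(5) + (1)·(7) = 13.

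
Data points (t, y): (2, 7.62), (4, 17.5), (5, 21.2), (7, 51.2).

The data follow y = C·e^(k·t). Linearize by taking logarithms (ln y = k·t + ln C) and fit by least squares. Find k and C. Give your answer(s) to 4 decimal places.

Let Y = ln y. Fitting Y = k·t + ln C by least squares:
XᵀX = [[94.0000, 18.0000]; [18.0000, 4]], rhs = [58.3305, 11.8827]ᵀ  (here Σt = 18.0000, Σ(t)² = 94.0000, Σln y = 11.8827, Σt·ln y = 58.3305).
Δ = 94.0000·4 − (18.0000)² = 52.0000; k = (58.3305·4 − 18.0000·11.8827)/52.0000 = 0.37372, ln C = (94.0000·11.8827 − 18.0000·58.3305)/52.0000 = 1.28896, so C = exp(1.28896) = 3.62900.

k = 0.3737, C = 3.6290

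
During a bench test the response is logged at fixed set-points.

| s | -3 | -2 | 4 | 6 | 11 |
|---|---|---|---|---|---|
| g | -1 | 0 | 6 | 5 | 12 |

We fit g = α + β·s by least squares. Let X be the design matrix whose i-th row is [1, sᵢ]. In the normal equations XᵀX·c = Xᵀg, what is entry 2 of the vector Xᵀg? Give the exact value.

189

Entry 2 ↔ basis s, so (Xᵀg)_{2} = Σᵢ (s)·gᵢ = (-3)·(-1) + (-2)·(0) + (4)·(6) + (6)·(5) + (11)·(12) = 189.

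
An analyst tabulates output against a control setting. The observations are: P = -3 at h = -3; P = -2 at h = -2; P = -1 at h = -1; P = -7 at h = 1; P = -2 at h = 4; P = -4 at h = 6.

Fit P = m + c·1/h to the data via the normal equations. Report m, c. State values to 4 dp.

Entries of AᵀA: Σ1 = 6, Σ1/h = -5/12, Σ1/h·1/h = 353/144.
And ΣP = -19, Σ1/h·P = -31/6.
So AᵀA·[m, c]ᵀ = AᵀP: [[6, -5/12]; [-5/12, 353/144]]·[m, c]ᵀ = [-19, -31/6]ᵀ.
Eliminating c: (353/144)·(row 1) − (-5/12)·(row 2) gives (2093/144)·m = (353/144)·(-19) − (-5/12)·(-31/6) = -2339/48, so m = -7017/2093.
Then c = ((-31/6) − (-5/12)·(-7017/2093))/(353/144) = -5604/2093.

m = -3.3526, c = -2.6775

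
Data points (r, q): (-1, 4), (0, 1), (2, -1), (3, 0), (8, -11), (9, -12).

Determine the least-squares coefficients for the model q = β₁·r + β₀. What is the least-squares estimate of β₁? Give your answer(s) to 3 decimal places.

AᵀA·[β₁, β₀]ᵀ = Aᵀq reads: 159·β₁ + 21·β₀ = -202;  21·β₁ + 6·β₀ = -19.
Eliminating β₀: 6·(row 1) − 21·(row 2) gives 513·β₁ = 6·(-202) − 21·(-19) = -813, so β₁ = -271/171.
Then β₀ = ((-19) − 21·(-271/171))/6 = 407/171.

β₁ = -1.585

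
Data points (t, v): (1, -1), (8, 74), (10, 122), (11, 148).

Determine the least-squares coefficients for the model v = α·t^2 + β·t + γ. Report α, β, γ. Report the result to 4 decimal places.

α = 1.3945, β = -1.7743, γ = -0.6471

AᵀA·[α, β, γ]ᵀ = Aᵀv reads: 28738·α + 2844·β + 286·γ = 34843;  2844·α + 286·β + 30·γ = 3439;  286·α + 30·β + 4·γ = 343.
(Σt^2·t^2 = 28738, Σt^2·t = 2844, Σt^2 = 286, Σt·t = 286, Σt = 30, Σ1 = 4, Σt^2·v = 34843, Σt·v = 3439, Σv = 343.)
Solving the 3×3 system (Gaussian elimination) gives α = 7915/5676, β = -3357/1892, γ = -3673/5676.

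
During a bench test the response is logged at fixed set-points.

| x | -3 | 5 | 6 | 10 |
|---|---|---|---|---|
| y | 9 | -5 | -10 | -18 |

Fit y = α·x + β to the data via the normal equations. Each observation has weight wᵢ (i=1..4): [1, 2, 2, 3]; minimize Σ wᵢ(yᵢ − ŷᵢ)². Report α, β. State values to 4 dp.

α = -2.1213, β = 3.6180

Forming AᵀWA = [[431, 49]; [49, 8]] and AᵀWy = [-737, -75]ᵀ gives AᵀWA·[α, β]ᵀ = AᵀWy.
Eliminating β: 8·(row 1) − 49·(row 2) gives 1047·α = 8·(-737) − 49·(-75) = -2221, so α = -2221/1047.
Then β = ((-75) − 49·(-2221/1047))/8 = 3788/1047.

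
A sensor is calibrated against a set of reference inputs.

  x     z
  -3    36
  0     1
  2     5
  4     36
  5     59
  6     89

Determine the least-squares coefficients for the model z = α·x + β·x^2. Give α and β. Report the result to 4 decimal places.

Compute the Gram sums: Σx·x = 90, Σx·x^2 = 386, Σx^2·x^2 = 2274.
For Mᵀz: Σx·z = 875, Σx^2·z = 5599.
Normal equations: [[90, 386]; [386, 2274]]·[α, β]ᵀ = [875, 5599]ᵀ.
Δ = 90·2274 − 386² = 55664.
α = (875·2274 − 386·5599)/55664 = -21433/6958; β = (90·5599 − 386·875)/55664 = 10385/3479.

α = -3.0803, β = 2.9851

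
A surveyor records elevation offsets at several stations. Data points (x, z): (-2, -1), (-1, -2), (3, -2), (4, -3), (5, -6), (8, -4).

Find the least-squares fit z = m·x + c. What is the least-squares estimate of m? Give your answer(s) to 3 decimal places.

m = -0.353

Setting ∂/∂m … = 0 gives: 119·m + 17·c = -76;  17·m + 6·c = -18.
Eliminating c: 6·(row 1) − 17·(row 2) gives 425·m = 6·(-76) − 17·(-18) = -150, so m = -6/17.
Then c = ((-18) − 17·(-6/17))/6 = -2.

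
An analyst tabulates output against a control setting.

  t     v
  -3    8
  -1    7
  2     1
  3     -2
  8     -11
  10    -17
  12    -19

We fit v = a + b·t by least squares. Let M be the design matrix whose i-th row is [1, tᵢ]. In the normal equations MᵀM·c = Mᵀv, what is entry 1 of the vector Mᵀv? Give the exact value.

Entry 1 ↔ basis 1, so (Mᵀv)_{1} = Σᵢ vᵢ = (1)·(8) + (1)·(7) + (1)·(1) + (1)·(-2) + (1)·(-11) + (1)·(-17) + (1)·(-19) = -33.

-33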